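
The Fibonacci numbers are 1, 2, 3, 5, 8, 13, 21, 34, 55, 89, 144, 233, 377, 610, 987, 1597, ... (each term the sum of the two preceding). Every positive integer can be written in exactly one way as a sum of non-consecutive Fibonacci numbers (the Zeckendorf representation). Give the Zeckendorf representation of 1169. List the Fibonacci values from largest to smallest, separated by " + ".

largest Fibonacci ≤ 1169 is 987; 1169 − 987 = 182
largest Fibonacci ≤ 182 is 144; 182 − 144 = 38
largest Fibonacci ≤ 38 is 34; 38 − 34 = 4
largest Fibonacci ≤ 4 is 3; 4 − 3 = 1
largest Fibonacci ≤ 1 is 1; 1 − 1 = 0
So 1169 = 987 + 144 + 34 + 3 + 1, with no two terms consecutive in the sequence.

987 + 144 + 34 + 3 + 1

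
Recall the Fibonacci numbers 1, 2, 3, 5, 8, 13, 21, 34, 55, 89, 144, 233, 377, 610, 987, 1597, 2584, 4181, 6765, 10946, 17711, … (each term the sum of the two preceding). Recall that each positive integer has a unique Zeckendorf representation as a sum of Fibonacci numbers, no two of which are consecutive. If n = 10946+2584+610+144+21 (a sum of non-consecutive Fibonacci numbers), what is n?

10946+2584+610+144+21 = 14305.

14305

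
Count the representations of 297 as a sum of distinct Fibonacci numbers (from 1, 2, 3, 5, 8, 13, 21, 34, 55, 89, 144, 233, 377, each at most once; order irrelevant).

Each representation comes from the Zeckendorf form by replacing some F_k with F_{k−1} + F_{k−2} where possible.
297 = 233+55+8+1 = 233+55+5+3+1 = 233+34+21+8+1 = 144+89+55+8+1 = … (6 more), for 10 in all.

10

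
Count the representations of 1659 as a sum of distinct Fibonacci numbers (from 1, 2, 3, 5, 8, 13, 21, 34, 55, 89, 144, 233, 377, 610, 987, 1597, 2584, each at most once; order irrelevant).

Each representation comes from the Zeckendorf form by replacing some F_k with F_{k−1} + F_{k−2} where possible.
1659 = 1597+55+5+2 = 1597+34+21+5+2 = 987+610+55+5+2 = … (9 more), for 12 in all.

12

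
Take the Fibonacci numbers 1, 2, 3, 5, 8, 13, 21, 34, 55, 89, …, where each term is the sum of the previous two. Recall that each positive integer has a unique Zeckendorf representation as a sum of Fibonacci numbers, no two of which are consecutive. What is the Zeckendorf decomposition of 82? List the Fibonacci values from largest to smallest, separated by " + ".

55 + 21 + 5 + 1

55 ≤ 82 < 89, so take 55; remainder 27
21 ≤ 27 < 34, so take 21; remainder 6
5 ≤ 6 < 8, so take 5; remainder 1
1 ≤ 1 < 2, so take 1; remainder 0
So 82 = 55 + 21 + 5 + 1, with no two terms consecutive in the sequence.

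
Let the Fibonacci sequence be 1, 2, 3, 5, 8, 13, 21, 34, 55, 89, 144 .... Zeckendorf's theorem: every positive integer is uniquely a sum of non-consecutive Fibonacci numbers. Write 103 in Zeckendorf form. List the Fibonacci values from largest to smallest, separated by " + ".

103 − 89 = 14
14 − 13 = 1
1 − 1 = 0
So 103 = 89 + 13 + 1, with no two terms consecutive in the sequence.

89 + 13 + 1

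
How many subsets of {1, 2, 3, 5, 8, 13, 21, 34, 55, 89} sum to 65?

65 = 55+8+2 = 55+5+3+2 = 34+21+8+2 = … (2 more), for 5 in all.

5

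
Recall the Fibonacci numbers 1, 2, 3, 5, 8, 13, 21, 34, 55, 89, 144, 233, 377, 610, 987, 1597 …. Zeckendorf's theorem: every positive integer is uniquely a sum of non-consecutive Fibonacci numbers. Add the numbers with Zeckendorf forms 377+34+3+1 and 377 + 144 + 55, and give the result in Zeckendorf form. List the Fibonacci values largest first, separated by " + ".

987 + 3 + 1

The two numbers are 415 and 576, so their sum is 991.
987 ≤ 991 < 1597, so take 987; remainder 4
3 ≤ 4 < 5, so take 3; remainder 1
1 ≤ 1 < 2, so take 1; remainder 0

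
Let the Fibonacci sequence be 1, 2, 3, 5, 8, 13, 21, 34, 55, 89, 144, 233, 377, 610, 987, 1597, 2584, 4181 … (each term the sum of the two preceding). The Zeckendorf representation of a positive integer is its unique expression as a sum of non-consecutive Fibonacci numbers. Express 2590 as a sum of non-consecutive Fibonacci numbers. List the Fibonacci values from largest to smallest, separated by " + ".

take 2584 (≤ 2590); 2590 − 2584 = 6
take 5 (≤ 6); 6 − 5 = 1
take 1 (≤ 1); 1 − 1 = 0
So 2590 = 2584 + 5 + 1, with no two terms consecutive in the sequence.

2584 + 5 + 1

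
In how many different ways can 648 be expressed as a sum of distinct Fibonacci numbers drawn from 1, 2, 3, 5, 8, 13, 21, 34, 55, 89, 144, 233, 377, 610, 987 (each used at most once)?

11

Starting from the Zeckendorf form and repeatedly splitting a term F_k into F_{k−1} + F_{k−2} (when neither is already used) reaches every representation.
648 = 610+34+3+1 = 610+21+13+3+1 = 377+233+34+3+1 = 610+21+8+5+3+1 = 377+233+21+13+3+1 = … (6 more), for 11 in all.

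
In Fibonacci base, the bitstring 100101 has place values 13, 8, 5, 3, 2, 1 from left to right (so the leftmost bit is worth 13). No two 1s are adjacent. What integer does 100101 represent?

17

Summing the place values of the 1 bits: 13 + 3 + 1 = 17.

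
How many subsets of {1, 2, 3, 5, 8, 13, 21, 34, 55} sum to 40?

Starting from the Zeckendorf form and repeatedly splitting a term F_k into F_{k−1} + F_{k−2} (when neither is already used) reaches every representation.
40 = 34+5+1 = 34+3+2+1 = 21+13+5+1 = … (2 more), for 5 in all.

5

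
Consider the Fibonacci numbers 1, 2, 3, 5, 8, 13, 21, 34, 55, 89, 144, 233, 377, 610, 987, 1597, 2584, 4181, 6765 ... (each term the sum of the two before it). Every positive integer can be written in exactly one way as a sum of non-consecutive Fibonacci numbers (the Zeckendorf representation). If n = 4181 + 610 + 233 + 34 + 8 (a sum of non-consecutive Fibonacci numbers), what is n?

5066

4181 + 610 + 233 + 34 + 8 = 5066.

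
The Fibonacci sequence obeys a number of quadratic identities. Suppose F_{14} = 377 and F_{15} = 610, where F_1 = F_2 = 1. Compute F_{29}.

By F_{2k+1} = F_k² + F_{k+1}²: F_{29} = 377² + 610² = 142129 + 372100 = 514229.

514229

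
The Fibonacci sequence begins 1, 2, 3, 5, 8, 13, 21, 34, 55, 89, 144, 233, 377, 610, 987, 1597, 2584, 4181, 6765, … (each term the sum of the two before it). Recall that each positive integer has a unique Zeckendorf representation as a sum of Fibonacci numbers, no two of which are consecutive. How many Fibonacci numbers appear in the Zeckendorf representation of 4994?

6

4994: greatest Fibonacci not exceeding it is 4181, leaving 813
813: greatest Fibonacci not exceeding it is 610, leaving 203
203: greatest Fibonacci not exceeding it is 144, leaving 59
59: greatest Fibonacci not exceeding it is 55, leaving 4
4: greatest Fibonacci not exceeding it is 3, leaving 1
1: greatest Fibonacci not exceeding it is 1, leaving 0
4994 = 4181 + 610 + 144 + 55 + 3 + 1, which has 6 terms.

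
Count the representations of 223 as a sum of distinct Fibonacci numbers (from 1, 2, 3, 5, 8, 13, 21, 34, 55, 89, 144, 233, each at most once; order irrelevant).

Each representation comes from the Zeckendorf form by replacing some F_k with F_{k−1} + F_{k−2} where possible.
223 = 144+55+21+3 = 144+55+21+2+1 = 144+55+13+8+3 = … (8 more), for 11 in all.

11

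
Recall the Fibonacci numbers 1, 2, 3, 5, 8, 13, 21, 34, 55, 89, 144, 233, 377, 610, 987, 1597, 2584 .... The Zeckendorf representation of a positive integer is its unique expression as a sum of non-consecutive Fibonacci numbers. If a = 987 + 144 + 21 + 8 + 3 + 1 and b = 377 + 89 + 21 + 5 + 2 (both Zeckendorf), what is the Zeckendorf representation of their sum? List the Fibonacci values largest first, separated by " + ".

The two numbers are 1164 and 494, so their sum is 1658.
Greedily peel off the largest Fibonacci term at each step:
1658: greatest Fibonacci not exceeding it is 1597, leaving 61
61: greatest Fibonacci not exceeding it is 55, leaving 6
6: greatest Fibonacci not exceeding it is 5, leaving 1
1: greatest Fibonacci not exceeding it is 1, leaving 0

1597 + 55 + 5 + 1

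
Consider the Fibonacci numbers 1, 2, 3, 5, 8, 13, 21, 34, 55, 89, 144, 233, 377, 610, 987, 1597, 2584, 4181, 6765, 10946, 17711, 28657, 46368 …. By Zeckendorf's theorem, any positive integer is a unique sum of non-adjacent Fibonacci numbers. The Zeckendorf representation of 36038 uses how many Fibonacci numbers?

5

Greedy algorithm:
take 28657 (≤ 36038); 36038 − 28657 = 7381
take 6765 (≤ 7381); 7381 − 6765 = 616
take 610 (≤ 616); 616 − 610 = 6
take 5 (≤ 6); 6 − 5 = 1
take 1 (≤ 1); 1 − 1 = 0
36038 = 28657 + 6765 + 610 + 5 + 1, which has 5 terms.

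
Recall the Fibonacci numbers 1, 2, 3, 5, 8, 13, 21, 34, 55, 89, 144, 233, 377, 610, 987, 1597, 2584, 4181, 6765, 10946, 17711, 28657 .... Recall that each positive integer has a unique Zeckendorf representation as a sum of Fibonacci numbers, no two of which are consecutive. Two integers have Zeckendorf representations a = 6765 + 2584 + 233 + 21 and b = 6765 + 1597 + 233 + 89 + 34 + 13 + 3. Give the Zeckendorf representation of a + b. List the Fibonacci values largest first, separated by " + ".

17711 + 610 + 13 + 3

The two numbers are 9603 and 8734, so their sum is 18337.
Repeatedly subtract the largest Fibonacci number that fits:
17711 ≤ 18337 < 28657, so take 17711; remainder 626
610 ≤ 626 < 987, so take 610; remainder 16
13 ≤ 16 < 21, so take 13; remainder 3
3 ≤ 3 < 5, so take 3; remainder 0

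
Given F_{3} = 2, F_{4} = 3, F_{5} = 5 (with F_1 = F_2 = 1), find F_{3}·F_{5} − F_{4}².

1

2·5 − 3² = 10 − 9 = 1. (Cassini's identity: F_{k−1}F_{k+1} − F_k² = (−1)^k.)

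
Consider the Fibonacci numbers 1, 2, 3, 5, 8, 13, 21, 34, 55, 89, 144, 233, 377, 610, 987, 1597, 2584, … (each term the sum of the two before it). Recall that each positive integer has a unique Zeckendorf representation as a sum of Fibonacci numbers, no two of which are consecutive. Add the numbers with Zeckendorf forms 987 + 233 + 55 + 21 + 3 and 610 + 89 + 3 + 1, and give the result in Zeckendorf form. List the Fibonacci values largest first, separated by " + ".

1597 + 377 + 21 + 5 + 2

The two numbers are 1299 and 703, so their sum is 2002.
Greedy algorithm:
1597 ≤ 2002 < 2584, so take 1597; remainder 405
377 ≤ 405 < 610, so take 377; remainder 28
21 ≤ 28 < 34, so take 21; remainder 7
5 ≤ 7 < 8, so take 5; remainder 2
2 ≤ 2 < 3, so take 2; remainder 0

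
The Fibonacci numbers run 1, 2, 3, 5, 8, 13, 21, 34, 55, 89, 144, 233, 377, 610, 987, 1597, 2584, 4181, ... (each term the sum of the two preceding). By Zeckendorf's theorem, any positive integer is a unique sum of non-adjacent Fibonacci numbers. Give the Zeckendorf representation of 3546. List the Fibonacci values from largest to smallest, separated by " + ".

2584 + 610 + 233 + 89 + 21 + 8 + 1

subtract 2584 from 3546: 962 remains
subtract 610 from 962: 352 remains
subtract 233 from 352: 119 remains
subtract 89 from 119: 30 remains
subtract 21 from 30: 9 remains
subtract 8 from 9: 1 remains
subtract 1 from 1: 0 remains
So 3546 = 2584 + 610 + 233 + 89 + 21 + 8 + 1, with no two terms consecutive in the sequence.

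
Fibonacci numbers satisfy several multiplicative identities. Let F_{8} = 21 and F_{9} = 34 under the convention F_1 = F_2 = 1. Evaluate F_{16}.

987

By the doubling identity F_{2k} = F_k(2F_{k+1} − F_k): F_{16} = 21·(2·34 − 21) = 21·47 = 987.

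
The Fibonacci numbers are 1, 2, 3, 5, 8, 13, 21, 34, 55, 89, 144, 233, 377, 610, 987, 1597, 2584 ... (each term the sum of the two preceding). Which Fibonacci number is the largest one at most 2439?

1597

1597 ≤ 2439 < 2584, so the largest Fibonacci number not exceeding 2439 is 1597.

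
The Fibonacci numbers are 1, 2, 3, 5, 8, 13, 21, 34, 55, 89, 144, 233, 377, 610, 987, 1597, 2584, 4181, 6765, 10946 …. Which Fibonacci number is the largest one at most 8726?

6765 ≤ 8726 < 10946, so the largest Fibonacci number not exceeding 8726 is 6765.

6765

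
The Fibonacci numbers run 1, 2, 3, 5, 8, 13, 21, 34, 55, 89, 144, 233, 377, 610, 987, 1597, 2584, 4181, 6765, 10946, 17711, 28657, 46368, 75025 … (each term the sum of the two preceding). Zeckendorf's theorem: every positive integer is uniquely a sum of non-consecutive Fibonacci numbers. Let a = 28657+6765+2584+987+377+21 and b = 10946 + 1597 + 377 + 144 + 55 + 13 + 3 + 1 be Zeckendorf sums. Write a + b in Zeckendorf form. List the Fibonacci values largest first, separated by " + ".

The two numbers are 39391 and 13136, so their sum is 52527.
Repeatedly subtract the largest Fibonacci number that fits:
largest Fibonacci ≤ 52527 is 46368; 52527 − 46368 = 6159
largest Fibonacci ≤ 6159 is 4181; 6159 − 4181 = 1978
largest Fibonacci ≤ 1978 is 1597; 1978 − 1597 = 381
largest Fibonacci ≤ 381 is 377; 381 − 377 = 4
largest Fibonacci ≤ 4 is 3; 4 − 3 = 1
largest Fibonacci ≤ 1 is 1; 1 − 1 = 0

46368 + 4181 + 1597 + 377 + 3 + 1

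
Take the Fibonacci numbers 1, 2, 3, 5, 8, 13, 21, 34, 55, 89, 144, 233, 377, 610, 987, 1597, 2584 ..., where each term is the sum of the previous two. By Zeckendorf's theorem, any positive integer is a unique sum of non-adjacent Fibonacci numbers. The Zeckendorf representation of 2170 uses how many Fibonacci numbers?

6

Greedily peel off the largest Fibonacci term at each step:
take 1597 (≤ 2170); 2170 − 1597 = 573
take 377 (≤ 573); 573 − 377 = 196
take 144 (≤ 196); 196 − 144 = 52
take 34 (≤ 52); 52 − 34 = 18
take 13 (≤ 18); 18 − 13 = 5
take 5 (≤ 5); 5 − 5 = 0
2170 = 1597 + 377 + 144 + 34 + 13 + 5, which has 6 terms.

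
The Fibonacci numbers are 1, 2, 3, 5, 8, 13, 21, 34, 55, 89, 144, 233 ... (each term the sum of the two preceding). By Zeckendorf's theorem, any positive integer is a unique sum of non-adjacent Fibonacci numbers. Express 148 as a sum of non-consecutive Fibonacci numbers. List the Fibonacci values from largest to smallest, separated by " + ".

Greedily peel off the largest Fibonacci term at each step:
largest Fibonacci ≤ 148 is 144; 148 − 144 = 4
largest Fibonacci ≤ 4 is 3; 4 − 3 = 1
largest Fibonacci ≤ 1 is 1; 1 − 1 = 0
So 148 = 144 + 3 + 1, with no two terms consecutive in the sequence.

144 + 3 + 1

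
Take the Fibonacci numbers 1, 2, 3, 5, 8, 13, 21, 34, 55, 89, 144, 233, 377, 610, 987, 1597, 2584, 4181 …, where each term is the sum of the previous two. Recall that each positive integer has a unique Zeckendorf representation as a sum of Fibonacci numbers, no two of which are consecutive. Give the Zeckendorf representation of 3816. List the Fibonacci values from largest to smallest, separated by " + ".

3816 − 2584 = 1232
1232 − 987 = 245
245 − 233 = 12
12 − 8 = 4
4 − 3 = 1
1 − 1 = 0
So 3816 = 2584 + 987 + 233 + 8 + 3 + 1, with no two terms consecutive in the sequence.

2584 + 987 + 233 + 8 + 3 + 1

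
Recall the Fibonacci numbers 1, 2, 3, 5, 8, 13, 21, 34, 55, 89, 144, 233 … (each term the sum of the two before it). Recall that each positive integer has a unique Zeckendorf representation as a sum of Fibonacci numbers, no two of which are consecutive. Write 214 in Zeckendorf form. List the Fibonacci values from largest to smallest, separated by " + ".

214: greatest Fibonacci not exceeding it is 144, leaving 70
70: greatest Fibonacci not exceeding it is 55, leaving 15
15: greatest Fibonacci not exceeding it is 13, leaving 2
2: greatest Fibonacci not exceeding it is 2, leaving 0
So 214 = 144 + 55 + 13 + 2, with no two terms consecutive in the sequence.

144 + 55 + 13 + 2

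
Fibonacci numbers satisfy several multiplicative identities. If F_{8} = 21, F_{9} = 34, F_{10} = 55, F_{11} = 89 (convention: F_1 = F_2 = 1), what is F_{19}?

4181

By the addition formula F_{m+n} = F_m F_{n+1} + F_{m−1} F_n with m=9, n=10: F_{19} = 34·89 + 21·55 = 3026 + 1155 = 4181.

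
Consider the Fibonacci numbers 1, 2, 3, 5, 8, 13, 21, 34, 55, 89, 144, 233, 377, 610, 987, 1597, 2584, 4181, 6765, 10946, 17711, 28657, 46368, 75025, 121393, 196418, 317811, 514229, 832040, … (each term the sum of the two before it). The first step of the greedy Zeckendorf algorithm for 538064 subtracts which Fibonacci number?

514229 ≤ 538064 < 832040, so the largest Fibonacci number not exceeding 538064 is 514229.

514229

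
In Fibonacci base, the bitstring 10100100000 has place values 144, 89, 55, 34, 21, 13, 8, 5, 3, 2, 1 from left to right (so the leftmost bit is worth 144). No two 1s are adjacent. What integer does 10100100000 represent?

212

Summing the place values of the 1 bits: 144 + 55 + 13 = 212.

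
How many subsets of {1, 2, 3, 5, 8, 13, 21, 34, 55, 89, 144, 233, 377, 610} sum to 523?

Starting from the Zeckendorf form and repeatedly splitting a term F_k into F_{k−1} + F_{k−2} (when neither is already used) reaches every representation.
523 = 377+144+2 = 377+89+55+2 = 377+89+34+21+2 = 233+144+89+55+2 = 377+89+34+13+8+2 = … (4 more), for 9 in all.

9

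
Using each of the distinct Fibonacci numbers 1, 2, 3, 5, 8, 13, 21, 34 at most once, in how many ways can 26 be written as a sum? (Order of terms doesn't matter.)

Each representation comes from the Zeckendorf form by replacing some F_k with F_{k−1} + F_{k−2} where possible.
26 = 21+5 = 21+3+2 = 13+8+5 = 13+8+3+2 — 4 representations.

4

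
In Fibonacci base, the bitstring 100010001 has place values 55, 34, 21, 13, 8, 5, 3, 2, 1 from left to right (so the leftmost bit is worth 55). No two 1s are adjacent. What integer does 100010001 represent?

64

Summing the place values of the 1 bits: 55 + 8 + 1 = 64.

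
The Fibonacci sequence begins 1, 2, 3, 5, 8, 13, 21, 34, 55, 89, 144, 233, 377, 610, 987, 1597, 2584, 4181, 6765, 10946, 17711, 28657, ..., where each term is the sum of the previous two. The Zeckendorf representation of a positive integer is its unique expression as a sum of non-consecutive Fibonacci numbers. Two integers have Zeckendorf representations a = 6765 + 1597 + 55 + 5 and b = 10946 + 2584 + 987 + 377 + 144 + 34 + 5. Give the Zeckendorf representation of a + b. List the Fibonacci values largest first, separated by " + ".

17711 + 4181 + 1597 + 8 + 2

The two numbers are 8422 and 15077, so their sum is 23499.
Greedily peel off the largest Fibonacci term at each step:
17711 ≤ 23499 < 28657, so take 17711; remainder 5788
4181 ≤ 5788 < 6765, so take 4181; remainder 1607
1597 ≤ 1607 < 2584, so take 1597; remainder 10
8 ≤ 10 < 13, so take 8; remainder 2
2 ≤ 2 < 3, so take 2; remainder 0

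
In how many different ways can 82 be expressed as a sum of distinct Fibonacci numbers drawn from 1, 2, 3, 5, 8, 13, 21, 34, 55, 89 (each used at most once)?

6

82 = 55+21+5+1 = 55+21+3+2+1 = 55+13+8+5+1 = 55+13+8+3+2+1 = 34+21+13+8+5+1 = … (1 more), for 6 in all.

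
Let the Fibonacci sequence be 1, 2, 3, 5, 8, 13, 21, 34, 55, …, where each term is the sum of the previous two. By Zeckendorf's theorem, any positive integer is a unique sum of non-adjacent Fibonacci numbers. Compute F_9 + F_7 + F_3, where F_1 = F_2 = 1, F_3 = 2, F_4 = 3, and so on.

49

F_9 + F_7 + F_3 = 34 + 13 + 2 = 49.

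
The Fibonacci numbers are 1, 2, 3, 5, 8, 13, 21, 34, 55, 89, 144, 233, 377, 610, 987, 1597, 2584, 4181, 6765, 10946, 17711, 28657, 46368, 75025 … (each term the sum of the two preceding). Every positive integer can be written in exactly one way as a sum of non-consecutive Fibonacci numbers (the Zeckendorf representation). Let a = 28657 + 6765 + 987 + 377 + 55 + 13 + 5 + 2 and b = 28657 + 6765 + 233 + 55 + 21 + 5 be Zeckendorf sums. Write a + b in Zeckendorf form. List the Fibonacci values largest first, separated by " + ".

The two numbers are 36861 and 35736, so their sum is 72597.
Repeatedly subtract the largest Fibonacci number that fits:
72597 − 46368 = 26229
26229 − 17711 = 8518
8518 − 6765 = 1753
1753 − 1597 = 156
156 − 144 = 12
12 − 8 = 4
4 − 3 = 1
1 − 1 = 0

46368 + 17711 + 6765 + 1597 + 144 + 8 + 3 + 1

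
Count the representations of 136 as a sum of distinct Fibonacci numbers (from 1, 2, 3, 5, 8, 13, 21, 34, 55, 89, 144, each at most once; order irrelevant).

Each representation comes from the Zeckendorf form by replacing some F_k with F_{k−1} + F_{k−2} where possible.
136 = 89+34+13 = 89+34+8+5 = 89+34+8+3+2 = 89+21+13+8+5 = 89+21+13+8+3+2 = … (2 more), for 7 in all.

7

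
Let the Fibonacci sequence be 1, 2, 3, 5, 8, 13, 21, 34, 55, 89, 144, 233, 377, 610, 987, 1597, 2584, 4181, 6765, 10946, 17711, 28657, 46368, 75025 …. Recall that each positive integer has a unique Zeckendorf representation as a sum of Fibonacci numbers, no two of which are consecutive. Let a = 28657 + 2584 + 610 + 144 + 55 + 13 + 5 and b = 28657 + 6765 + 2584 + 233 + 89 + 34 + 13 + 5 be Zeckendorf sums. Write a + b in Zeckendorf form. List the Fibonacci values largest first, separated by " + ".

46368 + 17711 + 4181 + 1597 + 377 + 144 + 55 + 13 + 2

The two numbers are 32068 and 38380, so their sum is 70448.
subtract 46368 from 70448: 24080 remains
subtract 17711 from 24080: 6369 remains
subtract 4181 from 6369: 2188 remains
subtract 1597 from 2188: 591 remains
subtract 377 from 591: 214 remains
subtract 144 from 214: 70 remains
subtract 55 from 70: 15 remains
subtract 13 from 15: 2 remains
subtract 2 from 2: 0 remains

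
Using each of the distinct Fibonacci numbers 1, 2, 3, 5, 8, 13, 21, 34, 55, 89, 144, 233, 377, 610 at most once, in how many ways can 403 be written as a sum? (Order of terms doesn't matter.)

Each representation comes from the Zeckendorf form by replacing some F_k with F_{k−1} + F_{k−2} where possible.
403 = 377+21+5 = 377+21+3+2 = 377+13+8+5 = … (11 more), for 14 in all.

14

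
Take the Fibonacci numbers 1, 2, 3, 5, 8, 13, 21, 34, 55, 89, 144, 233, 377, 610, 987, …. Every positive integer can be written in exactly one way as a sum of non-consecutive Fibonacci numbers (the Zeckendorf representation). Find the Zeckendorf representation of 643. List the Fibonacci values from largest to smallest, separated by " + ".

610 + 21 + 8 + 3 + 1

Repeatedly subtract the largest Fibonacci number that fits:
643: greatest Fibonacci not exceeding it is 610, leaving 33
33: greatest Fibonacci not exceeding it is 21, leaving 12
12: greatest Fibonacci not exceeding it is 8, leaving 4
4: greatest Fibonacci not exceeding it is 3, leaving 1
1: greatest Fibonacci not exceeding it is 1, leaving 0
So 643 = 610 + 21 + 8 + 3 + 1, with no two terms consecutive in the sequence.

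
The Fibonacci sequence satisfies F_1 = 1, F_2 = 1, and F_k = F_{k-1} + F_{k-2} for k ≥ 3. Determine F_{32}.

2178309

Iterating the recurrence up to F_{24} = 46368 and F_{23} = 28657:
F_{25} = F_{24} + F_{23} = 46368 + 28657 = 75025
F_{26} = F_{25} + F_{24} = 75025 + 46368 = 121393
F_{27} = F_{26} + F_{25} = 121393 + 75025 = 196418
F_{28} = F_{27} + F_{26} = 196418 + 121393 = 317811
F_{29} = F_{28} + F_{27} = 317811 + 196418 = 514229
F_{30} = F_{29} + F_{28} = 514229 + 317811 = 832040
F_{31} = F_{30} + F_{29} = 832040 + 514229 = 1346269
F_{32} = F_{31} + F_{30} = 1346269 + 832040 = 2178309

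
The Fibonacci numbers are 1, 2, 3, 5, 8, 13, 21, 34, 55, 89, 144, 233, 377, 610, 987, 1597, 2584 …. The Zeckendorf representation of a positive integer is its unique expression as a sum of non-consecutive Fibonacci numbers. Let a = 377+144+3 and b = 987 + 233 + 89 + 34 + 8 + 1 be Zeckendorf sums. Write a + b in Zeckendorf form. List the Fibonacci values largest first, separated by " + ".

1597 + 233 + 34 + 8 + 3 + 1

The two numbers are 524 and 1352, so their sum is 1876.
Greedy algorithm:
take 1597 (≤ 1876); 1876 − 1597 = 279
take 233 (≤ 279); 279 − 233 = 46
take 34 (≤ 46); 46 − 34 = 12
take 8 (≤ 12); 12 − 8 = 4
take 3 (≤ 4); 4 − 3 = 1
take 1 (≤ 1); 1 − 1 = 0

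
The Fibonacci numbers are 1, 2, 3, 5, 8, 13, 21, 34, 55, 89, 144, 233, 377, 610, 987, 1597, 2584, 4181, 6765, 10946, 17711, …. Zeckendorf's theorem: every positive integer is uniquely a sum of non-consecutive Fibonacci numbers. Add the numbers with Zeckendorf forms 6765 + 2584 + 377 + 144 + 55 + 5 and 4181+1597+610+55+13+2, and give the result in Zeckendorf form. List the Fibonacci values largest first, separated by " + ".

The two numbers are 9930 and 6458, so their sum is 16388.
take 10946 (≤ 16388); 16388 − 10946 = 5442
take 4181 (≤ 5442); 5442 − 4181 = 1261
take 987 (≤ 1261); 1261 − 987 = 274
take 233 (≤ 274); 274 − 233 = 41
take 34 (≤ 41); 41 − 34 = 7
take 5 (≤ 7); 7 − 5 = 2
take 2 (≤ 2); 2 − 2 = 0

10946 + 4181 + 987 + 233 + 34 + 5 + 2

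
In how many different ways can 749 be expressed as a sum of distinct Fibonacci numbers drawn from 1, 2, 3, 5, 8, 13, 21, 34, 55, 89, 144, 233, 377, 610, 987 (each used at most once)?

18

749 = 610+89+34+13+3 = 610+89+34+13+2+1 = 610+89+34+8+5+3 = 377+233+89+34+13+3 = … (14 more), for 18 in all.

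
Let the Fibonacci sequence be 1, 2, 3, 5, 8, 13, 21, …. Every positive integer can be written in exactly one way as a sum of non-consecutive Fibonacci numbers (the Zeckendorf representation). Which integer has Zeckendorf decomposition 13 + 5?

18

13 + 5 = 18.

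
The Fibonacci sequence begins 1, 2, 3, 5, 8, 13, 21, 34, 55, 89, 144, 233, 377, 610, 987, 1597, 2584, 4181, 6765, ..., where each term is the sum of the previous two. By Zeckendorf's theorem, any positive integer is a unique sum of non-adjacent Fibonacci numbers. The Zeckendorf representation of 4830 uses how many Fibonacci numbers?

largest Fibonacci ≤ 4830 is 4181; 4830 − 4181 = 649
largest Fibonacci ≤ 649 is 610; 649 − 610 = 39
largest Fibonacci ≤ 39 is 34; 39 − 34 = 5
largest Fibonacci ≤ 5 is 5; 5 − 5 = 0
4830 = 4181 + 610 + 34 + 5, which has 4 terms.

4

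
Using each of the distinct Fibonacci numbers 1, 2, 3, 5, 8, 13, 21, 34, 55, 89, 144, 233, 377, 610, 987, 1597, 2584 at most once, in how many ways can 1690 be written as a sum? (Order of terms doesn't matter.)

Each representation comes from the Zeckendorf form by replacing some F_k with F_{k−1} + F_{k−2} where possible.
1690 = 1597+89+3+1 = 1597+55+34+3+1 = 987+610+89+3+1 = 1597+55+21+13+3+1 = 987+610+55+34+3+1 = … (10 more), for 15 in all.

15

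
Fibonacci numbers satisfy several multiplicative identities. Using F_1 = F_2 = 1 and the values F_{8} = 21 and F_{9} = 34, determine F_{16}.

By the doubling identity F_{2k} = F_k(2F_{k+1} − F_k): F_{16} = 21·(2·34 − 21) = 21·47 = 987.

987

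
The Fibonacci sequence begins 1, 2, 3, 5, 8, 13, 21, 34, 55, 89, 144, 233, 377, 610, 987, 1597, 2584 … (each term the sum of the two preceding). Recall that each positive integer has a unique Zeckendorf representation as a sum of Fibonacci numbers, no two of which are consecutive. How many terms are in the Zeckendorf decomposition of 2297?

largest Fibonacci ≤ 2297 is 1597; 2297 − 1597 = 700
largest Fibonacci ≤ 700 is 610; 700 − 610 = 90
largest Fibonacci ≤ 90 is 89; 90 − 89 = 1
largest Fibonacci ≤ 1 is 1; 1 − 1 = 0
2297 = 1597 + 610 + 89 + 1, which has 4 terms.

4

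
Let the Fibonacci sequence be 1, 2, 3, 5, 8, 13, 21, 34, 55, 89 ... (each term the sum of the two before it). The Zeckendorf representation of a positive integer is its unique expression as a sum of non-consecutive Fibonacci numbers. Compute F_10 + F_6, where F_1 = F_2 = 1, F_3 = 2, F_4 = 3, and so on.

F_10 + F_6 = 55 + 8 = 63.

63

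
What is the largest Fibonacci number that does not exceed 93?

89 ≤ 93 < 144, so the largest Fibonacci number not exceeding 93 is 89.

89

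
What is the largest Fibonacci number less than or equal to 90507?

75025

75025 ≤ 90507 < 121393, so the largest Fibonacci number not exceeding 90507 is 75025.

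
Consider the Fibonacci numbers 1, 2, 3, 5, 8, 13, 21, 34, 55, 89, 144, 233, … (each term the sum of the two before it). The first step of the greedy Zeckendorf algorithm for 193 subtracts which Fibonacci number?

144

144 ≤ 193 < 233, so the largest Fibonacci number not exceeding 193 is 144.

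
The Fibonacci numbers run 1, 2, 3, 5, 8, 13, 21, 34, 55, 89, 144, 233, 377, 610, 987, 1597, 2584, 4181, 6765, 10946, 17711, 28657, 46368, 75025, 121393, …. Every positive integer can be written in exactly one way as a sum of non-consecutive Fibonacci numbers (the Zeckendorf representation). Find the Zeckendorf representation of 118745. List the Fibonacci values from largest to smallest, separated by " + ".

75025 + 28657 + 10946 + 2584 + 987 + 377 + 144 + 21 + 3 + 1

take 75025 (≤ 118745); 118745 − 75025 = 43720
take 28657 (≤ 43720); 43720 − 28657 = 15063
take 10946 (≤ 15063); 15063 − 10946 = 4117
take 2584 (≤ 4117); 4117 − 2584 = 1533
take 987 (≤ 1533); 1533 − 987 = 546
take 377 (≤ 546); 546 − 377 = 169
take 144 (≤ 169); 169 − 144 = 25
take 21 (≤ 25); 25 − 21 = 4
take 3 (≤ 4); 4 − 3 = 1
take 1 (≤ 1); 1 − 1 = 0
So 118745 = 75025 + 28657 + 10946 + 2584 + 987 + 377 + 144 + 21 + 3 + 1, with no two terms consecutive in the sequence.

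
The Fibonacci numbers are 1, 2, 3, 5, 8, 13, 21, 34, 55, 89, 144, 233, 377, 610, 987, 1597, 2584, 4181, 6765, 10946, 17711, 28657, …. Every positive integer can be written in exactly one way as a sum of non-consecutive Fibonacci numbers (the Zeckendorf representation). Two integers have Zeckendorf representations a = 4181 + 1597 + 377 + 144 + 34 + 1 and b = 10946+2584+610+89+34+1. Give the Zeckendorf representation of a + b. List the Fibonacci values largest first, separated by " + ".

The two numbers are 6334 and 14264, so their sum is 20598.
take 17711 (≤ 20598); 20598 − 17711 = 2887
take 2584 (≤ 2887); 2887 − 2584 = 303
take 233 (≤ 303); 303 − 233 = 70
take 55 (≤ 70); 70 − 55 = 15
take 13 (≤ 15); 15 − 13 = 2
take 2 (≤ 2); 2 − 2 = 0

17711 + 2584 + 233 + 55 + 13 + 2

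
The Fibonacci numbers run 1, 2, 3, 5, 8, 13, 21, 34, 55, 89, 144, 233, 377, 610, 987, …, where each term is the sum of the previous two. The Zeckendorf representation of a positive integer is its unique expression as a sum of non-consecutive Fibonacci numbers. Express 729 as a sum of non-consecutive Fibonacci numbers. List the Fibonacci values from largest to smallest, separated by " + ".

610 ≤ 729 < 987, so take 610; remainder 119
89 ≤ 119 < 144, so take 89; remainder 30
21 ≤ 30 < 34, so take 21; remainder 9
8 ≤ 9 < 13, so take 8; remainder 1
1 ≤ 1 < 2, so take 1; remainder 0
So 729 = 610 + 89 + 21 + 8 + 1, with no two terms consecutive in the sequence.

610 + 89 + 21 + 8 + 1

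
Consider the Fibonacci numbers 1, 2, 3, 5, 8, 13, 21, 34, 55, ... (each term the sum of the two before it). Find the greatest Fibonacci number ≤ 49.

34 ≤ 49 < 55, so the largest Fibonacci number not exceeding 49 is 34.

34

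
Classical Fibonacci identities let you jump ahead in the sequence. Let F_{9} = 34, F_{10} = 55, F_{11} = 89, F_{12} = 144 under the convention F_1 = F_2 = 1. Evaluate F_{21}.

10946

By the addition formula F_{m+n} = F_m F_{n+1} + F_{m−1} F_n with m=10, n=11: F_{21} = 55·144 + 34·89 = 7920 + 3026 = 10946.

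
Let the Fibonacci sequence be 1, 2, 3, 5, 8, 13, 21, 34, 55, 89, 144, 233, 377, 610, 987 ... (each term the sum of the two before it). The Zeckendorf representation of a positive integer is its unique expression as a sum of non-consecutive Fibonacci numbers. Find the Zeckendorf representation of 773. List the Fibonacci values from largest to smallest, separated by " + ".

773: greatest Fibonacci not exceeding it is 610, leaving 163
163: greatest Fibonacci not exceeding it is 144, leaving 19
19: greatest Fibonacci not exceeding it is 13, leaving 6
6: greatest Fibonacci not exceeding it is 5, leaving 1
1: greatest Fibonacci not exceeding it is 1, leaving 0
So 773 = 610 + 144 + 13 + 5 + 1, with no two terms consecutive in the sequence.

610 + 144 + 13 + 5 + 1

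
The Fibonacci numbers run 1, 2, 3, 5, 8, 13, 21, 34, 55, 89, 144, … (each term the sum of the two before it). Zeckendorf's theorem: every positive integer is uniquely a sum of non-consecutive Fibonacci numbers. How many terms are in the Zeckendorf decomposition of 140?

89 ≤ 140 < 144, so take 89; remainder 51
34 ≤ 51 < 55, so take 34; remainder 17
13 ≤ 17 < 21, so take 13; remainder 4
3 ≤ 4 < 5, so take 3; remainder 1
1 ≤ 1 < 2, so take 1; remainder 0
140 = 89 + 34 + 13 + 3 + 1, which has 5 terms.

5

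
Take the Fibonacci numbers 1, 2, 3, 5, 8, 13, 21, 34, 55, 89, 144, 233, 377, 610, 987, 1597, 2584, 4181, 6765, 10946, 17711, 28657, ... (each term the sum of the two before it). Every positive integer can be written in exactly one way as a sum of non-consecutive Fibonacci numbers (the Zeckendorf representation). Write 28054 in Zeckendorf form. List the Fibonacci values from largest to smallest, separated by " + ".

17711 + 6765 + 2584 + 987 + 5 + 2

take 17711 (≤ 28054); 28054 − 17711 = 10343
take 6765 (≤ 10343); 10343 − 6765 = 3578
take 2584 (≤ 3578); 3578 − 2584 = 994
take 987 (≤ 994); 994 − 987 = 7
take 5 (≤ 7); 7 − 5 = 2
take 2 (≤ 2); 2 − 2 = 0
So 28054 = 17711 + 6765 + 2584 + 987 + 5 + 2, with no two terms consecutive in the sequence.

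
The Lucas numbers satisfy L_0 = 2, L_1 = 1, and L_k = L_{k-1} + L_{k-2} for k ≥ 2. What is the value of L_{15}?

Iterating the recurrence up to L_{7} = 29 and L_{6} = 18:
L_{8} = L_{7} + L_{6} = 29 + 18 = 47
L_{9} = L_{8} + L_{7} = 47 + 29 = 76
L_{10} = L_{9} + L_{8} = 76 + 47 = 123
L_{11} = L_{10} + L_{9} = 123 + 76 = 199
L_{12} = L_{11} + L_{10} = 199 + 123 = 322
L_{13} = L_{12} + L_{11} = 322 + 199 = 521
L_{14} = L_{13} + L_{12} = 521 + 322 = 843
L_{15} = L_{14} + L_{13} = 843 + 521 = 1364

1364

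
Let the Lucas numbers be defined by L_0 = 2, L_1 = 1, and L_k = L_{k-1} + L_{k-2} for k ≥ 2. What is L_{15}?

1364

Iterating the recurrence up to L_{10} = 123 and L_{9} = 76:
L_{11} = L_{10} + L_{9} = 123 + 76 = 199
L_{12} = L_{11} + L_{10} = 199 + 123 = 322
L_{13} = L_{12} + L_{11} = 322 + 199 = 521
L_{14} = L_{13} + L_{12} = 521 + 322 = 843
L_{15} = L_{14} + L_{13} = 843 + 521 = 1364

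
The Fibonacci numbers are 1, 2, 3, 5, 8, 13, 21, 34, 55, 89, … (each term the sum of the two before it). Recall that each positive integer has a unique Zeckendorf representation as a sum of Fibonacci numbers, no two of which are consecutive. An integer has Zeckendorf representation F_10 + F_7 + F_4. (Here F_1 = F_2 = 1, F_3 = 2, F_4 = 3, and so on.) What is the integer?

F_10 + F_7 + F_4 = 55 + 13 + 3 = 71.

71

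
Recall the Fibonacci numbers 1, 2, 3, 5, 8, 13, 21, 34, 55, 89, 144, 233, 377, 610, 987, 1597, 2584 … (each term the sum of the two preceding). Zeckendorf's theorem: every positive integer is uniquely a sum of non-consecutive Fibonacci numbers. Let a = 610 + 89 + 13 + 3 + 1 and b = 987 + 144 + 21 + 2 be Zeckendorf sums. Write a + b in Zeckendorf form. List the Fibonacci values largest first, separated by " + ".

The two numbers are 716 and 1154, so their sum is 1870.
Greedily peel off the largest Fibonacci term at each step:
take 1597 (≤ 1870); 1870 − 1597 = 273
take 233 (≤ 273); 273 − 233 = 40
take 34 (≤ 40); 40 − 34 = 6
take 5 (≤ 6); 6 − 5 = 1
take 1 (≤ 1); 1 − 1 = 0

1597 + 233 + 34 + 5 + 1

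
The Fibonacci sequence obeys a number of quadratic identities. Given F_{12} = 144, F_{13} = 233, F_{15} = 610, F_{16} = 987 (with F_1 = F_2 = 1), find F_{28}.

By the addition formula F_{m+n} = F_m F_{n+1} + F_{m−1} F_n with m=13, n=15: F_{28} = 233·987 + 144·610 = 229971 + 87840 = 317811.

317811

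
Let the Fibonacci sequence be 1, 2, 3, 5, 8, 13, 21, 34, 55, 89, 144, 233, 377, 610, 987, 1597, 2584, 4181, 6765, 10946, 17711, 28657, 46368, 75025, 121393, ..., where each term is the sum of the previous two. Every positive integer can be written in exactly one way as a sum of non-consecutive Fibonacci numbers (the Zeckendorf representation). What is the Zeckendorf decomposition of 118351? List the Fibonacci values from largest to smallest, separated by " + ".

75025 + 28657 + 10946 + 2584 + 987 + 144 + 8

Greedy algorithm:
largest Fibonacci ≤ 118351 is 75025; 118351 − 75025 = 43326
largest Fibonacci ≤ 43326 is 28657; 43326 − 28657 = 14669
largest Fibonacci ≤ 14669 is 10946; 14669 − 10946 = 3723
largest Fibonacci ≤ 3723 is 2584; 3723 − 2584 = 1139
largest Fibonacci ≤ 1139 is 987; 1139 − 987 = 152
largest Fibonacci ≤ 152 is 144; 152 − 144 = 8
largest Fibonacci ≤ 8 is 8; 8 − 8 = 0
So 118351 = 75025 + 28657 + 10946 + 2584 + 987 + 144 + 8, with no two terms consecutive in the sequence.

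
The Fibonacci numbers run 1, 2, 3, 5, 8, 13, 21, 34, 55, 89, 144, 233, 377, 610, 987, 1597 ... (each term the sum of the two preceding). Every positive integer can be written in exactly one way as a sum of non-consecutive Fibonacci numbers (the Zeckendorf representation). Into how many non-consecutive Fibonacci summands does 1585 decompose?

Greedily peel off the largest Fibonacci term at each step:
subtract 987 from 1585: 598 remains
subtract 377 from 598: 221 remains
subtract 144 from 221: 77 remains
subtract 55 from 77: 22 remains
subtract 21 from 22: 1 remains
subtract 1 from 1: 0 remains
1585 = 987 + 377 + 144 + 55 + 21 + 1, which has 6 terms.

6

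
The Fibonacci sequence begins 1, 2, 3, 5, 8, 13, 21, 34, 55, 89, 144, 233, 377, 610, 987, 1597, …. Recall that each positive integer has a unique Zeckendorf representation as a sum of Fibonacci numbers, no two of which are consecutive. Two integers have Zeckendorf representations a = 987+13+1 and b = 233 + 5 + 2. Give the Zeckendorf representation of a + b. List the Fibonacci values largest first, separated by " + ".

987 + 233 + 21

The two numbers are 1001 and 240, so their sum is 1241.
1241: greatest Fibonacci not exceeding it is 987, leaving 254
254: greatest Fibonacci not exceeding it is 233, leaving 21
21: greatest Fibonacci not exceeding it is 21, leaving 0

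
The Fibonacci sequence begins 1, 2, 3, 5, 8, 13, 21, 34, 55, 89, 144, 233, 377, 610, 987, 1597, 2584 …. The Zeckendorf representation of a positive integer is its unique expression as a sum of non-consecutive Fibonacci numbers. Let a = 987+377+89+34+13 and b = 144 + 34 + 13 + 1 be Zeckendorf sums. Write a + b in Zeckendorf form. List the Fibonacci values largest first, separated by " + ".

1597 + 89 + 5 + 1

The two numbers are 1500 and 192, so their sum is 1692.
1692 − 1597 = 95
95 − 89 = 6
6 − 5 = 1
1 − 1 = 0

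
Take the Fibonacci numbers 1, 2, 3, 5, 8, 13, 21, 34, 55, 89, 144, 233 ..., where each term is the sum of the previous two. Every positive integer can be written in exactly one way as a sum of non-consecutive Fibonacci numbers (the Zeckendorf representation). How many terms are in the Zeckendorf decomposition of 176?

take 144 (≤ 176); 176 − 144 = 32
take 21 (≤ 32); 32 − 21 = 11
take 8 (≤ 11); 11 − 8 = 3
take 3 (≤ 3); 3 − 3 = 0
176 = 144 + 21 + 8 + 3, which has 4 terms.

4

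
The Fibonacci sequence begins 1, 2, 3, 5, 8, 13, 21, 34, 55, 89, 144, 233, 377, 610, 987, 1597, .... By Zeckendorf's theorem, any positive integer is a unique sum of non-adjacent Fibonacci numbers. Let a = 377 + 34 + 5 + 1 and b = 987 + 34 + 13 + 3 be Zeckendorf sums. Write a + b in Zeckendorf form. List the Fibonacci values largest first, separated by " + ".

987 + 377 + 89 + 1

The two numbers are 417 and 1037, so their sum is 1454.
Greedy algorithm:
largest Fibonacci ≤ 1454 is 987; 1454 − 987 = 467
largest Fibonacci ≤ 467 is 377; 467 − 377 = 90
largest Fibonacci ≤ 90 is 89; 90 − 89 = 1
largest Fibonacci ≤ 1 is 1; 1 − 1 = 0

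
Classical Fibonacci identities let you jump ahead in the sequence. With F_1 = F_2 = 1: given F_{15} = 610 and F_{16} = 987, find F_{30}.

By the doubling identity F_{2k} = F_k(2F_{k+1} − F_k): F_{30} = 610·(2·987 − 610) = 610·1364 = 832040.

832040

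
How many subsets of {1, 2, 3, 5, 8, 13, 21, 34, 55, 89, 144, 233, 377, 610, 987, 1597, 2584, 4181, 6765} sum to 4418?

4418 = 4181+233+3+1 = 4181+144+89+3+1 = 2584+1597+233+3+1 = 4181+144+55+34+3+1 = 2584+1597+144+89+3+1 = … (14 more), for 19 in all.

19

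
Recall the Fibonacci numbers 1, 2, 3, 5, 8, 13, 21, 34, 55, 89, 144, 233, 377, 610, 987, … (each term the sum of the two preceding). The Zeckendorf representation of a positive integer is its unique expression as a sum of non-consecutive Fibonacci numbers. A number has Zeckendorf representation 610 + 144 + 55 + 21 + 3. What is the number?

833

610 + 144 + 55 + 21 + 3 = 833.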